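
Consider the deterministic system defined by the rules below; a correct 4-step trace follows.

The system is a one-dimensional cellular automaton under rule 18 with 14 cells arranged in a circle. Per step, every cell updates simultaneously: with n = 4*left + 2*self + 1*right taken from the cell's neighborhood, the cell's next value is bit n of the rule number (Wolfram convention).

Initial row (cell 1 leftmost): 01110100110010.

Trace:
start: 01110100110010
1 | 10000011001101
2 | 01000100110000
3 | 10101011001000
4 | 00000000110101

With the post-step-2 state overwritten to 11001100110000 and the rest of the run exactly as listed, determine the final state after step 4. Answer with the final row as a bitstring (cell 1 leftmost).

11001100110110

state after step 2 := 11001100110000
3 | 00110011001001
4 | 11001100110110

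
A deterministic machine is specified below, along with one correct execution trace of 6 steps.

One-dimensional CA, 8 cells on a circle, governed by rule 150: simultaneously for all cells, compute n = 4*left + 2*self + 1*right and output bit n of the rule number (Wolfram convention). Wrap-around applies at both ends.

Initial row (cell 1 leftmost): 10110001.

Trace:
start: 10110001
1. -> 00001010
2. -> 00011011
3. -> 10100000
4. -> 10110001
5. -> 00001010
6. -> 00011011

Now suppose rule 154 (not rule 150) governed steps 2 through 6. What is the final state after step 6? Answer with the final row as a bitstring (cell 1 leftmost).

00000000

(re-executing steps 2..6 under rule 154; state before step 2: 00001010)
2. -> 00010001
3. -> 10101010
4. -> 00000000
5. -> 00000000
6. -> 00000000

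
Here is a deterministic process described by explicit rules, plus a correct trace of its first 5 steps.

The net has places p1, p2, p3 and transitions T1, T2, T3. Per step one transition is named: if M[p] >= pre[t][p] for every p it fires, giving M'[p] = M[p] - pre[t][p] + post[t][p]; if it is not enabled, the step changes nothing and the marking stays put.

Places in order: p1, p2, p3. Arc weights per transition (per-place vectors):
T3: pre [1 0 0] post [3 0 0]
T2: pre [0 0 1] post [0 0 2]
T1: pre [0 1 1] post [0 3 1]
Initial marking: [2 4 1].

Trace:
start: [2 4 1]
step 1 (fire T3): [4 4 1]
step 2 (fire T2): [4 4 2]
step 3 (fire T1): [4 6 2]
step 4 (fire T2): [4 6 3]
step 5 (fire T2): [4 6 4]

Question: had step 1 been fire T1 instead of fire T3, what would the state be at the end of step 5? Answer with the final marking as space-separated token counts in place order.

2 8 4

(re-executing from step 1 with the substitution; state before step 1: [2 4 1])
step 1 (fire T1): [2 6 1]
step 2 (fire T2): [2 6 2]
step 3 (fire T1): [2 8 2]
step 4 (fire T2): [2 8 3]
step 5 (fire T2): [2 8 4]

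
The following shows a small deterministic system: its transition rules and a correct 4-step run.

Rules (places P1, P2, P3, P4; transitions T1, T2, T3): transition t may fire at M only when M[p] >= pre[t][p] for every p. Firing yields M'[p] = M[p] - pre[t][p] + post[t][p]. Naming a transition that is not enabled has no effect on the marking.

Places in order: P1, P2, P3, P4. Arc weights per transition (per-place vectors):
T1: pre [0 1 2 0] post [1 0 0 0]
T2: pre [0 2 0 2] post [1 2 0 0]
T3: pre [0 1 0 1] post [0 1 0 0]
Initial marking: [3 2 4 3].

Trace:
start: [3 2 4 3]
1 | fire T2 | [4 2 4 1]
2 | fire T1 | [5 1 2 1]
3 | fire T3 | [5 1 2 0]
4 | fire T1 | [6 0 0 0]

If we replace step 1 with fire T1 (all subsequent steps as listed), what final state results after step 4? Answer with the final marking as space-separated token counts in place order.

(re-executing from step 1 with the substitution; state before step 1: [3 2 4 3])
1 | fire T1 | [4 1 2 3]
2 | fire T1 | [5 0 0 3]
3 | fire T3 | [5 0 0 3]
4 | fire T1 | [5 0 0 3]

5 0 0 3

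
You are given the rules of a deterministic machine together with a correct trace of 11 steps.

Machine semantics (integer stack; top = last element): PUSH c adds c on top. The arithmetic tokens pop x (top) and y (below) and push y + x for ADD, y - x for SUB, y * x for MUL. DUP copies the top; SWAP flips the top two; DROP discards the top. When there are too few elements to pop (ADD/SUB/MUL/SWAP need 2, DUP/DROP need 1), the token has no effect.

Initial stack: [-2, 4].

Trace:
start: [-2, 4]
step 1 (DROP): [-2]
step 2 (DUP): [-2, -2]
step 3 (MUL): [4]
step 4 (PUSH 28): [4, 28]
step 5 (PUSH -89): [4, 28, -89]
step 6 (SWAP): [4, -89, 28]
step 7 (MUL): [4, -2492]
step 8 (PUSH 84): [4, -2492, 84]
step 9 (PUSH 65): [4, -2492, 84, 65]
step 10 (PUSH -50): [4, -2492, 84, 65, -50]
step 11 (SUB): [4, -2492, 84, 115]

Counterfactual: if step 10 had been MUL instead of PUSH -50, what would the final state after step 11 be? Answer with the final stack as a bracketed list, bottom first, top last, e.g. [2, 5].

(re-executing from step 10 with the substitution; state before step 10: [4, -2492, 84, 65])
step 10 (MUL): [4, -2492, 5460]
step 11 (SUB): [4, -7952]

[4, -7952]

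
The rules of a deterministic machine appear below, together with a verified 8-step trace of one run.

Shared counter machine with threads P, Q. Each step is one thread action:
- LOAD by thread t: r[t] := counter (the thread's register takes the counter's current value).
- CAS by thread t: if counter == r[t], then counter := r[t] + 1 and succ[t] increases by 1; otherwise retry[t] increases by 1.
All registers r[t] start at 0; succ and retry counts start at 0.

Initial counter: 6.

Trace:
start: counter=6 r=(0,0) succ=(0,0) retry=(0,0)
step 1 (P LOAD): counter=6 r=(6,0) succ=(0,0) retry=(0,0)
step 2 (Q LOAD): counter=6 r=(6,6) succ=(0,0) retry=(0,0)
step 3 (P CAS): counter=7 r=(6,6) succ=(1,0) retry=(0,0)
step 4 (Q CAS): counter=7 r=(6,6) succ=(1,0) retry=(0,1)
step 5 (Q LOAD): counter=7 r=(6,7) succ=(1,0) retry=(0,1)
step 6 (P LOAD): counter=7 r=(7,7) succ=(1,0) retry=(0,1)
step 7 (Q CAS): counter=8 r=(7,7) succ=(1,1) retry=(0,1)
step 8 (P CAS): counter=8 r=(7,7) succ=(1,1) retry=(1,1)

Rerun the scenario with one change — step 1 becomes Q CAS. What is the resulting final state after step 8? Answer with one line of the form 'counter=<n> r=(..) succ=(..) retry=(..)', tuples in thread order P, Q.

counter=8 r=(7,7) succ=(0,2) retry=(2,1)

(re-executing from step 1 with the substitution; state before step 1: counter=6 r=(0,0) succ=(0,0) retry=(0,0))
step 1 (Q CAS): counter=6 r=(0,0) succ=(0,0) retry=(0,1)
step 2 (Q LOAD): counter=6 r=(0,6) succ=(0,0) retry=(0,1)
step 3 (P CAS): counter=6 r=(0,6) succ=(0,0) retry=(1,1)
step 4 (Q CAS): counter=7 r=(0,6) succ=(0,1) retry=(1,1)
step 5 (Q LOAD): counter=7 r=(0,7) succ=(0,1) retry=(1,1)
step 6 (P LOAD): counter=7 r=(7,7) succ=(0,1) retry=(1,1)
step 7 (Q CAS): counter=8 r=(7,7) succ=(0,2) retry=(1,1)
step 8 (P CAS): counter=8 r=(7,7) succ=(0,2) retry=(2,1)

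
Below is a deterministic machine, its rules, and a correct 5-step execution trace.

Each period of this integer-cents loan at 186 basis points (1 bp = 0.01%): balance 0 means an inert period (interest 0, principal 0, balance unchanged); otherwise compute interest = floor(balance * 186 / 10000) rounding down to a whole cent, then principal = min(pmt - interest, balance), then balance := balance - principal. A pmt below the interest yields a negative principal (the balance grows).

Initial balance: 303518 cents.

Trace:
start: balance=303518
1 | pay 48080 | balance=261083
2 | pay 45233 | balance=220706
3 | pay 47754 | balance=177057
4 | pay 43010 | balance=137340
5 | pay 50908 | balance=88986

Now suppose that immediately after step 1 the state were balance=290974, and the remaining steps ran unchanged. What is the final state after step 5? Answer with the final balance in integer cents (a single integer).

121164

state after step 1 := balance=290974
2 | pay 45233 | balance=251153
3 | pay 47754 | balance=208070
4 | pay 43010 | balance=168930
5 | pay 50908 | balance=121164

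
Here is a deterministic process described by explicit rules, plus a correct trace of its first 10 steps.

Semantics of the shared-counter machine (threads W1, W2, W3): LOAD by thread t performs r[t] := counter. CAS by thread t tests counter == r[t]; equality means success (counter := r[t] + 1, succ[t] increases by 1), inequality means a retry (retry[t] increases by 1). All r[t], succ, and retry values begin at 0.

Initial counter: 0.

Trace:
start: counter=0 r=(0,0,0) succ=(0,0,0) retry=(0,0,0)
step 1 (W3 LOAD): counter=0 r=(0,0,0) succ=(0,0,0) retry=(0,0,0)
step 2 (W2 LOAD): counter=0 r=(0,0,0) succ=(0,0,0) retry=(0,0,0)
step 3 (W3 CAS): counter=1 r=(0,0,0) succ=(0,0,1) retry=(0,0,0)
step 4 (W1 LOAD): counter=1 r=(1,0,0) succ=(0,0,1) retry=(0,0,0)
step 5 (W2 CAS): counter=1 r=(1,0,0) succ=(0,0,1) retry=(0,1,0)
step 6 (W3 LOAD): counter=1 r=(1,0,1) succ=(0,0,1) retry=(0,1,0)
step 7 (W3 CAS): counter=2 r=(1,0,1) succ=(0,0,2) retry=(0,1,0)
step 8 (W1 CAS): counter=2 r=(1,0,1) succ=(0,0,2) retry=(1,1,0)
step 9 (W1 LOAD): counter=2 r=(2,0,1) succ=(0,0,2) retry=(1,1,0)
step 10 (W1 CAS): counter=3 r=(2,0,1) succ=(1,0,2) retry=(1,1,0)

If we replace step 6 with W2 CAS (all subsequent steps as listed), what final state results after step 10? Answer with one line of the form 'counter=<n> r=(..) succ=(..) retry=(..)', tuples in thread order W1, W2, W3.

counter=3 r=(2,0,0) succ=(2,0,1) retry=(0,2,1)

(re-executing from step 6 with the substitution; state before step 6: counter=1 r=(1,0,0) succ=(0,0,1) retry=(0,1,0))
step 6 (W2 CAS): counter=1 r=(1,0,0) succ=(0,0,1) retry=(0,2,0)
step 7 (W3 CAS): counter=1 r=(1,0,0) succ=(0,0,1) retry=(0,2,1)
step 8 (W1 CAS): counter=2 r=(1,0,0) succ=(1,0,1) retry=(0,2,1)
step 9 (W1 LOAD): counter=2 r=(2,0,0) succ=(1,0,1) retry=(0,2,1)
step 10 (W1 CAS): counter=3 r=(2,0,0) succ=(2,0,1) retry=(0,2,1)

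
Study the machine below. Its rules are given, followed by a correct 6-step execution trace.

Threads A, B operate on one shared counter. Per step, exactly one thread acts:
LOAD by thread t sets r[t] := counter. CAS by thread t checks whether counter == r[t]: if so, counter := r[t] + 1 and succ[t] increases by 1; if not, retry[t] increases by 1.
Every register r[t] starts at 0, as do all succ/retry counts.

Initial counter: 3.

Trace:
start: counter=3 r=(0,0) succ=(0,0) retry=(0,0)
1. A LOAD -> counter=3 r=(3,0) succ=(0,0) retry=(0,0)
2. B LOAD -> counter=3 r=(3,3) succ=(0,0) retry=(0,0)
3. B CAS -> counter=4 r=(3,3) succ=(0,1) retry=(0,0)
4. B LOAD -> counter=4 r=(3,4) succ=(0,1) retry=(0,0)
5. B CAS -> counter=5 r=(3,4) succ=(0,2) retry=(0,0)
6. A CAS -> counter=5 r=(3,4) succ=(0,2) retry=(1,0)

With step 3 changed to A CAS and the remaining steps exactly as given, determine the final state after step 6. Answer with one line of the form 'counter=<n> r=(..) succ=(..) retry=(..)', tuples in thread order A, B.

(re-executing from step 3 with the substitution; state before step 3: counter=3 r=(3,3) succ=(0,0) retry=(0,0))
3. A CAS -> counter=4 r=(3,3) succ=(1,0) retry=(0,0)
4. B LOAD -> counter=4 r=(3,4) succ=(1,0) retry=(0,0)
5. B CAS -> counter=5 r=(3,4) succ=(1,1) retry=(0,0)
6. A CAS -> counter=5 r=(3,4) succ=(1,1) retry=(1,0)

counter=5 r=(3,4) succ=(1,1) retry=(1,0)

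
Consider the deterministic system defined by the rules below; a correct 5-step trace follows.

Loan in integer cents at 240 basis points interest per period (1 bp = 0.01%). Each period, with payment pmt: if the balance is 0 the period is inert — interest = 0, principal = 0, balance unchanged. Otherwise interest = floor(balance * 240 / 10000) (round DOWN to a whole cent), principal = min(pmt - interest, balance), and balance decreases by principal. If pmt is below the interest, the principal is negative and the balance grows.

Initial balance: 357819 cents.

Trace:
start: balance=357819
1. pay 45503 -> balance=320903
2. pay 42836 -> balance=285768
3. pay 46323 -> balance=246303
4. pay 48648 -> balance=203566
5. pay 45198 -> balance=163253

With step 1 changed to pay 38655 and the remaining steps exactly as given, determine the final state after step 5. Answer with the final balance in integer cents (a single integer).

170783

(re-executing from step 1 with the substitution; state before step 1: balance=357819)
1. pay 38655 -> balance=327751
2. pay 42836 -> balance=292781
3. pay 46323 -> balance=253484
4. pay 48648 -> balance=210919
5. pay 45198 -> balance=170783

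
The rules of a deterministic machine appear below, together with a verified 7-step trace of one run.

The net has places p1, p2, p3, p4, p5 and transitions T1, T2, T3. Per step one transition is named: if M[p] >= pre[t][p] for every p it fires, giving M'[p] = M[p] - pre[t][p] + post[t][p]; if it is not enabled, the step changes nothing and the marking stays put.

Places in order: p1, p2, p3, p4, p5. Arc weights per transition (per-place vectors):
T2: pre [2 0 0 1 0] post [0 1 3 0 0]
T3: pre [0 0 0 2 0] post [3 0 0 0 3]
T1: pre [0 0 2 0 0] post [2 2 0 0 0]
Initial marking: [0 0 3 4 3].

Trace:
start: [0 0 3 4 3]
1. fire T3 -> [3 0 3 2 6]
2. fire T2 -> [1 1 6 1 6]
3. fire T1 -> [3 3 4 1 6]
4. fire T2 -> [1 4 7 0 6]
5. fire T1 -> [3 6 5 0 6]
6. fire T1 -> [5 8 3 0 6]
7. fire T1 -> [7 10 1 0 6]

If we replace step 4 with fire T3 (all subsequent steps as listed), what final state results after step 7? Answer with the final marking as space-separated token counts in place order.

(re-executing from step 4 with the substitution; state before step 4: [3 3 4 1 6])
4. fire T3 -> [3 3 4 1 6]
5. fire T1 -> [5 5 2 1 6]
6. fire T1 -> [7 7 0 1 6]
7. fire T1 -> [7 7 0 1 6]

7 7 0 1 6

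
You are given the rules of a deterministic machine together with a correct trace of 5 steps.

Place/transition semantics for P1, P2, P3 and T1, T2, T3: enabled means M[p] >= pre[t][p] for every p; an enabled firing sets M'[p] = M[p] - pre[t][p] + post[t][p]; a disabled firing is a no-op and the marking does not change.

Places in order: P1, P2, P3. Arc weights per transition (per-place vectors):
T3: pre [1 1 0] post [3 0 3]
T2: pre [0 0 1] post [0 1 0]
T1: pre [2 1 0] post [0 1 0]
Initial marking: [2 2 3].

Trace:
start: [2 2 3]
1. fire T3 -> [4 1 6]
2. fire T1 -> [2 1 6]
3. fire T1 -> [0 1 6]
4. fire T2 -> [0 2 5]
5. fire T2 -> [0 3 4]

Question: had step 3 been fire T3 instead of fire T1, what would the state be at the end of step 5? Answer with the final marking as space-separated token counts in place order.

4 2 7

(re-executing from step 3 with the substitution; state before step 3: [2 1 6])
3. fire T3 -> [4 0 9]
4. fire T2 -> [4 1 8]
5. fire T2 -> [4 2 7]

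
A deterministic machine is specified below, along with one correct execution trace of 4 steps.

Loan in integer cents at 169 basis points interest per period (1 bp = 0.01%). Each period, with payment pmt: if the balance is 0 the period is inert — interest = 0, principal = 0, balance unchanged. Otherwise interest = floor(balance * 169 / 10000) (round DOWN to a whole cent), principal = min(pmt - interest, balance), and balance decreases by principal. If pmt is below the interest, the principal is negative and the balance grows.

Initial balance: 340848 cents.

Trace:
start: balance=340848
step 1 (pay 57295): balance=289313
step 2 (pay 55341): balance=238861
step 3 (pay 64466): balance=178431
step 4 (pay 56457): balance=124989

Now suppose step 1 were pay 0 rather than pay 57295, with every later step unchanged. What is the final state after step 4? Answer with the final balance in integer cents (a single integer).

(re-executing from step 1 with the substitution; state before step 1: balance=340848)
step 1 (pay 0): balance=346608
step 2 (pay 55341): balance=297124
step 3 (pay 64466): balance=237679
step 4 (pay 56457): balance=185238

185238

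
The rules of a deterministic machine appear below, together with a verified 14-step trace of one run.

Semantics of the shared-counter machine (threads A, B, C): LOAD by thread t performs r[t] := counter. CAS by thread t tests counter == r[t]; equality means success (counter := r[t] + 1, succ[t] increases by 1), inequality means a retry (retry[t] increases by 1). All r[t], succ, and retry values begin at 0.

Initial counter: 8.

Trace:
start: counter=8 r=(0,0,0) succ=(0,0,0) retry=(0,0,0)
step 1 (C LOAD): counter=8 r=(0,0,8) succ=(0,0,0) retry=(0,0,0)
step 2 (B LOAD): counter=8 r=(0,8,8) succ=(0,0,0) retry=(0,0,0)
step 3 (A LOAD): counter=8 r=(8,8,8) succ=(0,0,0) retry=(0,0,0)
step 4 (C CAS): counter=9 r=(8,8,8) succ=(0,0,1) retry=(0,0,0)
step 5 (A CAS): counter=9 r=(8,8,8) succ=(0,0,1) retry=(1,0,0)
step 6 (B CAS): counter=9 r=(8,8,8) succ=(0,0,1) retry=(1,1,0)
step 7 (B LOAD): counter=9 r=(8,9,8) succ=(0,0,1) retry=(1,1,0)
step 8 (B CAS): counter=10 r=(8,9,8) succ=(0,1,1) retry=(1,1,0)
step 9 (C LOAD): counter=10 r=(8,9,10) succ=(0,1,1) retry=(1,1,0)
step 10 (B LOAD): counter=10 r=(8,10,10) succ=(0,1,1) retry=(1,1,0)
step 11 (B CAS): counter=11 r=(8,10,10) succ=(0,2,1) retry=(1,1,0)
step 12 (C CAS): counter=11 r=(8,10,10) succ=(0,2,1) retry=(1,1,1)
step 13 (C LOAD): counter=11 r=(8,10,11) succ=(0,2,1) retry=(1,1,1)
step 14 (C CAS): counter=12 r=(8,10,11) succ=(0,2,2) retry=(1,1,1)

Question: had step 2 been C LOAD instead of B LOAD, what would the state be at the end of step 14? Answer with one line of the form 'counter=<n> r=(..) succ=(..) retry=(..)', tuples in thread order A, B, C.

counter=12 r=(8,10,11) succ=(0,2,2) retry=(1,1,1)

(re-executing from step 2 with the substitution; state before step 2: counter=8 r=(0,0,8) succ=(0,0,0) retry=(0,0,0))
step 2 (C LOAD): counter=8 r=(0,0,8) succ=(0,0,0) retry=(0,0,0)
step 3 (A LOAD): counter=8 r=(8,0,8) succ=(0,0,0) retry=(0,0,0)
step 4 (C CAS): counter=9 r=(8,0,8) succ=(0,0,1) retry=(0,0,0)
step 5 (A CAS): counter=9 r=(8,0,8) succ=(0,0,1) retry=(1,0,0)
step 6 (B CAS): counter=9 r=(8,0,8) succ=(0,0,1) retry=(1,1,0)
step 7 (B LOAD): counter=9 r=(8,9,8) succ=(0,0,1) retry=(1,1,0)
step 8 (B CAS): counter=10 r=(8,9,8) succ=(0,1,1) retry=(1,1,0)
step 9 (C LOAD): counter=10 r=(8,9,10) succ=(0,1,1) retry=(1,1,0)
step 10 (B LOAD): counter=10 r=(8,10,10) succ=(0,1,1) retry=(1,1,0)
step 11 (B CAS): counter=11 r=(8,10,10) succ=(0,2,1) retry=(1,1,0)
step 12 (C CAS): counter=11 r=(8,10,10) succ=(0,2,1) retry=(1,1,1)
step 13 (C LOAD): counter=11 r=(8,10,11) succ=(0,2,1) retry=(1,1,1)
step 14 (C CAS): counter=12 r=(8,10,11) succ=(0,2,2) retry=(1,1,1)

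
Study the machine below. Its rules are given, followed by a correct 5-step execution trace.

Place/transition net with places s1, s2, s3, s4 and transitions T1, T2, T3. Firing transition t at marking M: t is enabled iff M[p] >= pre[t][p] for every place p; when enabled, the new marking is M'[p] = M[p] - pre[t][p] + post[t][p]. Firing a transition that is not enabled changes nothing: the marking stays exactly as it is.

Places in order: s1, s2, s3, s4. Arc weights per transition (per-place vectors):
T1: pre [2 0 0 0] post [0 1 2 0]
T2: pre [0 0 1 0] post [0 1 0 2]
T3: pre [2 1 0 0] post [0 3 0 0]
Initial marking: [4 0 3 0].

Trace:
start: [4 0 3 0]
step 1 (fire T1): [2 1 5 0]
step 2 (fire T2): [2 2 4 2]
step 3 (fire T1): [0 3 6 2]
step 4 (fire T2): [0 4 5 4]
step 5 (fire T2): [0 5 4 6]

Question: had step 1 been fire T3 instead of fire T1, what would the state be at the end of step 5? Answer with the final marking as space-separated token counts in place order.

(re-executing from step 1 with the substitution; state before step 1: [4 0 3 0])
step 1 (fire T3): [4 0 3 0]
step 2 (fire T2): [4 1 2 2]
step 3 (fire T1): [2 2 4 2]
step 4 (fire T2): [2 3 3 4]
step 5 (fire T2): [2 4 2 6]

2 4 2 6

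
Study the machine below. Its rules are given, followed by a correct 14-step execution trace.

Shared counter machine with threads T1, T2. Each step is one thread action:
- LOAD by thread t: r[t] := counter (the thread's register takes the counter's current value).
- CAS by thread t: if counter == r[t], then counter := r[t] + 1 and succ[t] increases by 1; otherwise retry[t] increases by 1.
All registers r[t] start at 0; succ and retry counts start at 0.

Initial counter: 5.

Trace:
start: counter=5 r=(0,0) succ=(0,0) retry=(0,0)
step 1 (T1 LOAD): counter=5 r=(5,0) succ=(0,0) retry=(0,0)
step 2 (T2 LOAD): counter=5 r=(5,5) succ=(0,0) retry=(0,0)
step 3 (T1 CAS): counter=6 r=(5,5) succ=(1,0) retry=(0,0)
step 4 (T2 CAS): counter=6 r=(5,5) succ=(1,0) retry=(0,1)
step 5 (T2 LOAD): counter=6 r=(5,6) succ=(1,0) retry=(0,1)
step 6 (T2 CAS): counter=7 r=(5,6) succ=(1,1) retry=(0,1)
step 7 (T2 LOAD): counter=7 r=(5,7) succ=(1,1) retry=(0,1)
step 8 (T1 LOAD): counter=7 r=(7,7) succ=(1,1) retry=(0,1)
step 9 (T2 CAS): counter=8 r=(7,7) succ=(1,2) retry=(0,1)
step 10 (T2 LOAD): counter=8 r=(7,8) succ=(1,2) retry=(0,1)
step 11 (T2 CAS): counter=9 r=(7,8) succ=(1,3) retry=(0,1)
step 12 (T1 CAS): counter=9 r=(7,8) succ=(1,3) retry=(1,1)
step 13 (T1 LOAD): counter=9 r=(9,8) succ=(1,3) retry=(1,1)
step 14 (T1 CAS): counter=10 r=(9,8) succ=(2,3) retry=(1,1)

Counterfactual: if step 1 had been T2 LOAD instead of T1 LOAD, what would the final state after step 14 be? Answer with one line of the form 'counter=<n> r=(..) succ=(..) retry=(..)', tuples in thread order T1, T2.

counter=10 r=(9,8) succ=(1,4) retry=(2,0)

(re-executing from step 1 with the substitution; state before step 1: counter=5 r=(0,0) succ=(0,0) retry=(0,0))
step 1 (T2 LOAD): counter=5 r=(0,5) succ=(0,0) retry=(0,0)
step 2 (T2 LOAD): counter=5 r=(0,5) succ=(0,0) retry=(0,0)
step 3 (T1 CAS): counter=5 r=(0,5) succ=(0,0) retry=(1,0)
step 4 (T2 CAS): counter=6 r=(0,5) succ=(0,1) retry=(1,0)
step 5 (T2 LOAD): counter=6 r=(0,6) succ=(0,1) retry=(1,0)
step 6 (T2 CAS): counter=7 r=(0,6) succ=(0,2) retry=(1,0)
step 7 (T2 LOAD): counter=7 r=(0,7) succ=(0,2) retry=(1,0)
step 8 (T1 LOAD): counter=7 r=(7,7) succ=(0,2) retry=(1,0)
step 9 (T2 CAS): counter=8 r=(7,7) succ=(0,3) retry=(1,0)
step 10 (T2 LOAD): counter=8 r=(7,8) succ=(0,3) retry=(1,0)
step 11 (T2 CAS): counter=9 r=(7,8) succ=(0,4) retry=(1,0)
step 12 (T1 CAS): counter=9 r=(7,8) succ=(0,4) retry=(2,0)
step 13 (T1 LOAD): counter=9 r=(9,8) succ=(0,4) retry=(2,0)
step 14 (T1 CAS): counter=10 r=(9,8) succ=(1,4) retry=(2,0)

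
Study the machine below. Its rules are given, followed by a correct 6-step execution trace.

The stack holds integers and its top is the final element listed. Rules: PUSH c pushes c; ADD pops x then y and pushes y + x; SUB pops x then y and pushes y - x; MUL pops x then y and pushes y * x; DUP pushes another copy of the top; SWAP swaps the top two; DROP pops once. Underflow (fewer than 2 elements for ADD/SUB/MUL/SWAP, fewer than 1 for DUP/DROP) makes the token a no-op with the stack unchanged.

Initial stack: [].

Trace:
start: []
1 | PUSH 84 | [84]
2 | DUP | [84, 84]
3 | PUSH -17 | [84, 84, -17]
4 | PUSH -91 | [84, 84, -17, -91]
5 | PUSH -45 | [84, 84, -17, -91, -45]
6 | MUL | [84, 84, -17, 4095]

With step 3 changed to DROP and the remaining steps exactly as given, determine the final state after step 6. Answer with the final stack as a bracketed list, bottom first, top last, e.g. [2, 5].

(re-executing from step 3 with the substitution; state before step 3: [84, 84])
3 | DROP | [84]
4 | PUSH -91 | [84, -91]
5 | PUSH -45 | [84, -91, -45]
6 | MUL | [84, 4095]

[84, 4095]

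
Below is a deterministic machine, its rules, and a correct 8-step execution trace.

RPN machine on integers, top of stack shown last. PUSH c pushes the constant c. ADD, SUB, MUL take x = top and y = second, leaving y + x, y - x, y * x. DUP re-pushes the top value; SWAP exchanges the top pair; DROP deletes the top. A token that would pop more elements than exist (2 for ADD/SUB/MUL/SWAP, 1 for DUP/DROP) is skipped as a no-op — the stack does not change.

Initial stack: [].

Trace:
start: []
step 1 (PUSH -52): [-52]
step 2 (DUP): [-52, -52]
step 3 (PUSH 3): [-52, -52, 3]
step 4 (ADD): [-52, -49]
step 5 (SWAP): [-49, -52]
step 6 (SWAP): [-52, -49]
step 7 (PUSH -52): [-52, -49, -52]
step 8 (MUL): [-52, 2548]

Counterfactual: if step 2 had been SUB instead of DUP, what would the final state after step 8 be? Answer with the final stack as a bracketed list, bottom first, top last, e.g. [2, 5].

(re-executing from step 2 with the substitution; state before step 2: [-52])
step 2 (SUB): [-52]
step 3 (PUSH 3): [-52, 3]
step 4 (ADD): [-49]
step 5 (SWAP): [-49]
step 6 (SWAP): [-49]
step 7 (PUSH -52): [-49, -52]
step 8 (MUL): [2548]

[2548]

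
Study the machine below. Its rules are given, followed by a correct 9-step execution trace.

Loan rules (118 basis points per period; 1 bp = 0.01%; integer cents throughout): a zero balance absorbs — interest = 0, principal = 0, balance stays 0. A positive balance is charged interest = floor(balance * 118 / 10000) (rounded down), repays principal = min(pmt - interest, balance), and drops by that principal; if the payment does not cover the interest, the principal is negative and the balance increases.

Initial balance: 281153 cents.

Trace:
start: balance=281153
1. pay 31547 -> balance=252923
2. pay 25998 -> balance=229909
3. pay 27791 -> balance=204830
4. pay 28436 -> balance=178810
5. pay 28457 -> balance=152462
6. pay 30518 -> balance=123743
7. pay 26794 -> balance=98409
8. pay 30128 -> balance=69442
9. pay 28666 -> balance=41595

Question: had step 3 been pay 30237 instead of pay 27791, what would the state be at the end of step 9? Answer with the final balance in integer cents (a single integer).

38970

(re-executing from step 3 with the substitution; state before step 3: balance=229909)
3. pay 30237 -> balance=202384
4. pay 28436 -> balance=176336
5. pay 28457 -> balance=149959
6. pay 30518 -> balance=121210
7. pay 26794 -> balance=95846
8. pay 30128 -> balance=66848
9. pay 28666 -> balance=38970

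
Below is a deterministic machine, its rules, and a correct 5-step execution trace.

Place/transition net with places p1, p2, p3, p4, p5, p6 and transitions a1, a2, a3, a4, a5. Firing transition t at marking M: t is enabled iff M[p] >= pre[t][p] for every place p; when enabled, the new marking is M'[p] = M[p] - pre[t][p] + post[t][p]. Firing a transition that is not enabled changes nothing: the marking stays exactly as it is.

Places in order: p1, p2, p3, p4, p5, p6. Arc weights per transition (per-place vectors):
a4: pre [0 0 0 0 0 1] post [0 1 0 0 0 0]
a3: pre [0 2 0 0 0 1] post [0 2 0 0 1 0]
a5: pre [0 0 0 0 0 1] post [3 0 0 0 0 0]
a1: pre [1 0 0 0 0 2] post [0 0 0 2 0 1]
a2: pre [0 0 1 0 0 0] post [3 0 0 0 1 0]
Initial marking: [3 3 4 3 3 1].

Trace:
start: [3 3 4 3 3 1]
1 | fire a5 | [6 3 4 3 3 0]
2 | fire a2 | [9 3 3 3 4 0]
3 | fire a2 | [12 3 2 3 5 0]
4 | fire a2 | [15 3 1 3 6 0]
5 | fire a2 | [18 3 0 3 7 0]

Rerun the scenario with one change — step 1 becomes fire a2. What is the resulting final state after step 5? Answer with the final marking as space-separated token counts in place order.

15 3 0 3 7 1

(re-executing from step 1 with the substitution; state before step 1: [3 3 4 3 3 1])
1 | fire a2 | [6 3 3 3 4 1]
2 | fire a2 | [9 3 2 3 5 1]
3 | fire a2 | [12 3 1 3 6 1]
4 | fire a2 | [15 3 0 3 7 1]
5 | fire a2 | [15 3 0 3 7 1]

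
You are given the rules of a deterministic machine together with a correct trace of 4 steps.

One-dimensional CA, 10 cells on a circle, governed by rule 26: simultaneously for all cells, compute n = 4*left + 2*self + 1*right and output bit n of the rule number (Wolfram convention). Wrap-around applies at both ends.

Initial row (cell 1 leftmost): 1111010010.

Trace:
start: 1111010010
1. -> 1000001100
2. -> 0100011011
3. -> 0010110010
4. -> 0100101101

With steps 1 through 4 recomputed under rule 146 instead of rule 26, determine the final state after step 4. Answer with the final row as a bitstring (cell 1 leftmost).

(re-executing steps 1..4 under rule 146; state before step 1: 1111010010)
1. -> 0110001100
2. -> 1001010010
3. -> 0110001100
4. -> 1001010010

1001010010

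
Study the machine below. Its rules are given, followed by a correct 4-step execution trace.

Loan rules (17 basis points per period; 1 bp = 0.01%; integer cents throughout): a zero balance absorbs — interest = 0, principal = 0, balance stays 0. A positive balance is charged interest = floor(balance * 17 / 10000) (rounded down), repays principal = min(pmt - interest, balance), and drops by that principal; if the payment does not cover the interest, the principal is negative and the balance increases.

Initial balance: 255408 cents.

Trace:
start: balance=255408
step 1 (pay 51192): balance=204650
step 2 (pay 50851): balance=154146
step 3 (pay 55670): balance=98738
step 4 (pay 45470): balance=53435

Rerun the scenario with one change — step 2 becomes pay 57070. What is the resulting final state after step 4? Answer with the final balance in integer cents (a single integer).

(re-executing from step 2 with the substitution; state before step 2: balance=204650)
step 2 (pay 57070): balance=147927
step 3 (pay 55670): balance=92508
step 4 (pay 45470): balance=47195

47195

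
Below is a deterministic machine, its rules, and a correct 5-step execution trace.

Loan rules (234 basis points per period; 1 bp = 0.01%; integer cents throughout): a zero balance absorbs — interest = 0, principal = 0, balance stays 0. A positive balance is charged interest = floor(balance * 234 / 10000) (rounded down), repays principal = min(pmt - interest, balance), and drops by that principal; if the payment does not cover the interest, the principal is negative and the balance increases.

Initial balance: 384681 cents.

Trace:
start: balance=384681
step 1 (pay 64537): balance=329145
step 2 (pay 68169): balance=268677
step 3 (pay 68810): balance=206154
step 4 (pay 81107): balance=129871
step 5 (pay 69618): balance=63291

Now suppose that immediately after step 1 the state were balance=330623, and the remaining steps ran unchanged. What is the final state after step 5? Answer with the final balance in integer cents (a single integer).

state after step 1 := balance=330623
step 2 (pay 68169): balance=270190
step 3 (pay 68810): balance=207702
step 4 (pay 81107): balance=131455
step 5 (pay 69618): balance=64913

64913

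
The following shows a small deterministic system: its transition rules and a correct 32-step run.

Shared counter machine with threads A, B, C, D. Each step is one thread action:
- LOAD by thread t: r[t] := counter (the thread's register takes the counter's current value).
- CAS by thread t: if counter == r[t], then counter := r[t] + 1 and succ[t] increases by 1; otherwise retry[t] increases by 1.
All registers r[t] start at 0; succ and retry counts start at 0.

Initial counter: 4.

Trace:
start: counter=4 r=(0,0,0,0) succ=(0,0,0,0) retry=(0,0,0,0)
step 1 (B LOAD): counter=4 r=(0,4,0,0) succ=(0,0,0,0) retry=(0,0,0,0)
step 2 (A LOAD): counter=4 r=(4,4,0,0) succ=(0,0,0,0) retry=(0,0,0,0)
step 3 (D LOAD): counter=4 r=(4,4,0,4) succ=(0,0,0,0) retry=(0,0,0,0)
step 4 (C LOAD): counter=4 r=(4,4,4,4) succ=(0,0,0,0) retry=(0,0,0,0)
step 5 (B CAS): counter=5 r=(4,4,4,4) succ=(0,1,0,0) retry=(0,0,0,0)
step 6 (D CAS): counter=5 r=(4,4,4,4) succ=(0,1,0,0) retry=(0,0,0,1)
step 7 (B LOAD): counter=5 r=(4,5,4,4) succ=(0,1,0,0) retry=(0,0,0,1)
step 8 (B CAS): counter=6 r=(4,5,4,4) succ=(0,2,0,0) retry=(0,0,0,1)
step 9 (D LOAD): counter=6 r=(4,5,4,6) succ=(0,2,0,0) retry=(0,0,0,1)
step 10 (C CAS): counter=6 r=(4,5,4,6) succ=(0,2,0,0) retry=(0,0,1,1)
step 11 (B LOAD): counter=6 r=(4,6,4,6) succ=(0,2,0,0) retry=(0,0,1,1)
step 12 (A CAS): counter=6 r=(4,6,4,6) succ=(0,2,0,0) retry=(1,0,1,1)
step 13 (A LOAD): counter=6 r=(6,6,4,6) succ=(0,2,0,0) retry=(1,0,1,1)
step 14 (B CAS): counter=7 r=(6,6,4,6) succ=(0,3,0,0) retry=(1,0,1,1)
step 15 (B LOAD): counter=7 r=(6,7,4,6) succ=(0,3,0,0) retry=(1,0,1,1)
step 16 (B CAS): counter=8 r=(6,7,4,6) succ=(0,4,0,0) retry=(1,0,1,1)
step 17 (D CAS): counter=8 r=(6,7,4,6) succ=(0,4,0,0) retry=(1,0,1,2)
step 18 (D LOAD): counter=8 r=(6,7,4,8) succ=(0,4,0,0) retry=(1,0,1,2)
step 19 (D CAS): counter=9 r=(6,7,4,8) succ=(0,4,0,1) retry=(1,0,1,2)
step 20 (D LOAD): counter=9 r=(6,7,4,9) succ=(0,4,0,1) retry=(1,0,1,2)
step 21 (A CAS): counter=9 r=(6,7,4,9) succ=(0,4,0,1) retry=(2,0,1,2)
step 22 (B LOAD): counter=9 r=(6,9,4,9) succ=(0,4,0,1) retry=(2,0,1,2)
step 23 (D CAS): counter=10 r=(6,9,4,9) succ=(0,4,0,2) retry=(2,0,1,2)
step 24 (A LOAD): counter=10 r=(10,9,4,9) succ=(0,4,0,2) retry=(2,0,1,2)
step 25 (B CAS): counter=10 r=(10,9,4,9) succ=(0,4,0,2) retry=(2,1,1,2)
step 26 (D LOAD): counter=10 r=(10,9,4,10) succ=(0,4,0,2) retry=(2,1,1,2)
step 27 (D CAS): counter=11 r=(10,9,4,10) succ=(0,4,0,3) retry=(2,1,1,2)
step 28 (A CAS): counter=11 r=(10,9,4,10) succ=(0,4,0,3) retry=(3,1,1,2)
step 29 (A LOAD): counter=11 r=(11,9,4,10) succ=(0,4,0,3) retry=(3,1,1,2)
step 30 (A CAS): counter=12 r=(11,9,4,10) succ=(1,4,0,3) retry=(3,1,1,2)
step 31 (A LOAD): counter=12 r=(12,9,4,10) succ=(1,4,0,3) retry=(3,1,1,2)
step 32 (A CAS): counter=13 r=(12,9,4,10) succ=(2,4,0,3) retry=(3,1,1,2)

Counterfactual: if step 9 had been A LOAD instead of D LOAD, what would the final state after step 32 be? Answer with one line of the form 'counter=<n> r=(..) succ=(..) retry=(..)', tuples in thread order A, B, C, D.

(re-executing from step 9 with the substitution; state before step 9: counter=6 r=(4,5,4,4) succ=(0,2,0,0) retry=(0,0,0,1))
step 9 (A LOAD): counter=6 r=(6,5,4,4) succ=(0,2,0,0) retry=(0,0,0,1)
step 10 (C CAS): counter=6 r=(6,5,4,4) succ=(0,2,0,0) retry=(0,0,1,1)
step 11 (B LOAD): counter=6 r=(6,6,4,4) succ=(0,2,0,0) retry=(0,0,1,1)
step 12 (A CAS): counter=7 r=(6,6,4,4) succ=(1,2,0,0) retry=(0,0,1,1)
step 13 (A LOAD): counter=7 r=(7,6,4,4) succ=(1,2,0,0) retry=(0,0,1,1)
step 14 (B CAS): counter=7 r=(7,6,4,4) succ=(1,2,0,0) retry=(0,1,1,1)
step 15 (B LOAD): counter=7 r=(7,7,4,4) succ=(1,2,0,0) retry=(0,1,1,1)
step 16 (B CAS): counter=8 r=(7,7,4,4) succ=(1,3,0,0) retry=(0,1,1,1)
step 17 (D CAS): counter=8 r=(7,7,4,4) succ=(1,3,0,0) retry=(0,1,1,2)
step 18 (D LOAD): counter=8 r=(7,7,4,8) succ=(1,3,0,0) retry=(0,1,1,2)
step 19 (D CAS): counter=9 r=(7,7,4,8) succ=(1,3,0,1) retry=(0,1,1,2)
step 20 (D LOAD): counter=9 r=(7,7,4,9) succ=(1,3,0,1) retry=(0,1,1,2)
step 21 (A CAS): counter=9 r=(7,7,4,9) succ=(1,3,0,1) retry=(1,1,1,2)
step 22 (B LOAD): counter=9 r=(7,9,4,9) succ=(1,3,0,1) retry=(1,1,1,2)
step 23 (D CAS): counter=10 r=(7,9,4,9) succ=(1,3,0,2) retry=(1,1,1,2)
step 24 (A LOAD): counter=10 r=(10,9,4,9) succ=(1,3,0,2) retry=(1,1,1,2)
step 25 (B CAS): counter=10 r=(10,9,4,9) succ=(1,3,0,2) retry=(1,2,1,2)
step 26 (D LOAD): counter=10 r=(10,9,4,10) succ=(1,3,0,2) retry=(1,2,1,2)
step 27 (D CAS): counter=11 r=(10,9,4,10) succ=(1,3,0,3) retry=(1,2,1,2)
step 28 (A CAS): counter=11 r=(10,9,4,10) succ=(1,3,0,3) retry=(2,2,1,2)
step 29 (A LOAD): counter=11 r=(11,9,4,10) succ=(1,3,0,3) retry=(2,2,1,2)
step 30 (A CAS): counter=12 r=(11,9,4,10) succ=(2,3,0,3) retry=(2,2,1,2)
step 31 (A LOAD): counter=12 r=(12,9,4,10) succ=(2,3,0,3) retry=(2,2,1,2)
step 32 (A CAS): counter=13 r=(12,9,4,10) succ=(3,3,0,3) retry=(2,2,1,2)

counter=13 r=(12,9,4,10) succ=(3,3,0,3) retry=(2,2,1,2)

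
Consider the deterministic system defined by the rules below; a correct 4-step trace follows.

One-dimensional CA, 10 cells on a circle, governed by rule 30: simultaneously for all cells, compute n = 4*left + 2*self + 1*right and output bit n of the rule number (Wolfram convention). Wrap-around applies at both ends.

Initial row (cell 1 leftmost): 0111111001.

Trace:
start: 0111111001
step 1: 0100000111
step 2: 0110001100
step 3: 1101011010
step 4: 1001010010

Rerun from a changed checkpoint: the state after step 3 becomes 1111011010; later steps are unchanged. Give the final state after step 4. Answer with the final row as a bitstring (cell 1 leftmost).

state after step 3 := 1111011010
step 4: 1000010010

1000010010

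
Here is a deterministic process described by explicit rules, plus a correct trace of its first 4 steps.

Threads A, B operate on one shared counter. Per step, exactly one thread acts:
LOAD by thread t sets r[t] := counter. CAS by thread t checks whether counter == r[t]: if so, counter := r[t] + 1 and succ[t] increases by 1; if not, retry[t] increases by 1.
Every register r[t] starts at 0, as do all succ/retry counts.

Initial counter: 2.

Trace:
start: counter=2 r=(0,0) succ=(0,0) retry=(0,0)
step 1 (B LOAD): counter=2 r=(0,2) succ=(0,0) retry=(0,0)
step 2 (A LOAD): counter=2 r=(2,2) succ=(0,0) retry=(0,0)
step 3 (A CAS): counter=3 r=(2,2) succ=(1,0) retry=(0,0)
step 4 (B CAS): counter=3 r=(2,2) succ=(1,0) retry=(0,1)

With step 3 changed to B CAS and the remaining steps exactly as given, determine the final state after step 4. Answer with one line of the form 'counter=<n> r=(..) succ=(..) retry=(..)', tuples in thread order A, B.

(re-executing from step 3 with the substitution; state before step 3: counter=2 r=(2,2) succ=(0,0) retry=(0,0))
step 3 (B CAS): counter=3 r=(2,2) succ=(0,1) retry=(0,0)
step 4 (B CAS): counter=3 r=(2,2) succ=(0,1) retry=(0,1)

counter=3 r=(2,2) succ=(0,1) retry=(0,1)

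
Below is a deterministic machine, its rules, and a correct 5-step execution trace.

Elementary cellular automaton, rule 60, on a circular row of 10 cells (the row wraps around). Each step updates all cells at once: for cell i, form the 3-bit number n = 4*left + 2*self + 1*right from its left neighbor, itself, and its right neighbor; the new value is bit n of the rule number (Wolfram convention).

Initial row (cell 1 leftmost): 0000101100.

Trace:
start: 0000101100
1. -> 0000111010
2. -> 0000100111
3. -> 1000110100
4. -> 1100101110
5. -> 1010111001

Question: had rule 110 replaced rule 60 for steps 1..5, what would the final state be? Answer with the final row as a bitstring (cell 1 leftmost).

1111110101

(re-executing steps 1..5 under rule 110; state before step 1: 0000101100)
1. -> 0001111100
2. -> 0011000100
3. -> 0111001100
4. -> 1101011100
5. -> 1111110101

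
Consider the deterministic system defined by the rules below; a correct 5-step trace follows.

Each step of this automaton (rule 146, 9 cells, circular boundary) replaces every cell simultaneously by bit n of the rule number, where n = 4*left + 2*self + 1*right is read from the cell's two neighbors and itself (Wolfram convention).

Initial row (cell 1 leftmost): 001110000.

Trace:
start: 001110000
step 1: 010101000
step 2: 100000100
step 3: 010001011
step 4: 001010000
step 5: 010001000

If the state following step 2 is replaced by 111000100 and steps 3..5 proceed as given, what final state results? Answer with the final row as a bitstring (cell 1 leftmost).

state after step 2 := 111000100
step 3: 010101011
step 4: 000000000
step 5: 000000000

000000000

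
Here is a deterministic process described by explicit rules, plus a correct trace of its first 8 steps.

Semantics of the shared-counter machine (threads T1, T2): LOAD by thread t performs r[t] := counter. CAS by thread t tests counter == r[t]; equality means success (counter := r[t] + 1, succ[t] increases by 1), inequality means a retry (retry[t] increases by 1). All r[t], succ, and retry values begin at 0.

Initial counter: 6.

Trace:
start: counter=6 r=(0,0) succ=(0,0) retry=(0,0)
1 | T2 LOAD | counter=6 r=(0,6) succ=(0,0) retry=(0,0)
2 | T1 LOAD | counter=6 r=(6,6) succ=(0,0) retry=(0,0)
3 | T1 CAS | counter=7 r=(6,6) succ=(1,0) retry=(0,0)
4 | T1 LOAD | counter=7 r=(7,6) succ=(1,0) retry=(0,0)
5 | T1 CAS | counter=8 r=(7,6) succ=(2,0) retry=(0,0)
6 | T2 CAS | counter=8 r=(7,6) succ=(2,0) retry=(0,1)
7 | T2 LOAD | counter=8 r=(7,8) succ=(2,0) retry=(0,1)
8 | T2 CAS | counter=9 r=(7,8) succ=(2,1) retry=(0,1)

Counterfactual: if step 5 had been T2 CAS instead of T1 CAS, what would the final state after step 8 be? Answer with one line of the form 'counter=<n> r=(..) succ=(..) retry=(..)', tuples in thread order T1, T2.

counter=8 r=(7,7) succ=(1,1) retry=(0,2)

(re-executing from step 5 with the substitution; state before step 5: counter=7 r=(7,6) succ=(1,0) retry=(0,0))
5 | T2 CAS | counter=7 r=(7,6) succ=(1,0) retry=(0,1)
6 | T2 CAS | counter=7 r=(7,6) succ=(1,0) retry=(0,2)
7 | T2 LOAD | counter=7 r=(7,7) succ=(1,0) retry=(0,2)
8 | T2 CAS | counter=8 r=(7,7) succ=(1,1) retry=(0,2)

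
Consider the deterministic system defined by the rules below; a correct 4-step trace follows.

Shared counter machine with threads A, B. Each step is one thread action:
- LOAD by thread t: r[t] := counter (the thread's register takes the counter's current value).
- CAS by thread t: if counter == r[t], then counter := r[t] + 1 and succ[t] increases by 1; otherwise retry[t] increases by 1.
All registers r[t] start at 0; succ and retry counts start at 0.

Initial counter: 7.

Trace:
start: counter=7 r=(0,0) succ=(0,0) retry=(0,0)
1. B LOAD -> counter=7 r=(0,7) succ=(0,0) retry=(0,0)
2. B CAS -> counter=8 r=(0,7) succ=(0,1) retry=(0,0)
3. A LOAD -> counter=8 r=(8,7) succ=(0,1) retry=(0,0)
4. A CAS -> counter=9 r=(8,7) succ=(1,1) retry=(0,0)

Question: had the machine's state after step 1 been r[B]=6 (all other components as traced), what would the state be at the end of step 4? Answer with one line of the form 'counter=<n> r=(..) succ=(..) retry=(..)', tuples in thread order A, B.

state after step 1 := counter=7 r=(0,6) succ=(0,0) retry=(0,0)
2. B CAS -> counter=7 r=(0,6) succ=(0,0) retry=(0,1)
3. A LOAD -> counter=7 r=(7,6) succ=(0,0) retry=(0,1)
4. A CAS -> counter=8 r=(7,6) succ=(1,0) retry=(0,1)

counter=8 r=(7,6) succ=(1,0) retry=(0,1)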